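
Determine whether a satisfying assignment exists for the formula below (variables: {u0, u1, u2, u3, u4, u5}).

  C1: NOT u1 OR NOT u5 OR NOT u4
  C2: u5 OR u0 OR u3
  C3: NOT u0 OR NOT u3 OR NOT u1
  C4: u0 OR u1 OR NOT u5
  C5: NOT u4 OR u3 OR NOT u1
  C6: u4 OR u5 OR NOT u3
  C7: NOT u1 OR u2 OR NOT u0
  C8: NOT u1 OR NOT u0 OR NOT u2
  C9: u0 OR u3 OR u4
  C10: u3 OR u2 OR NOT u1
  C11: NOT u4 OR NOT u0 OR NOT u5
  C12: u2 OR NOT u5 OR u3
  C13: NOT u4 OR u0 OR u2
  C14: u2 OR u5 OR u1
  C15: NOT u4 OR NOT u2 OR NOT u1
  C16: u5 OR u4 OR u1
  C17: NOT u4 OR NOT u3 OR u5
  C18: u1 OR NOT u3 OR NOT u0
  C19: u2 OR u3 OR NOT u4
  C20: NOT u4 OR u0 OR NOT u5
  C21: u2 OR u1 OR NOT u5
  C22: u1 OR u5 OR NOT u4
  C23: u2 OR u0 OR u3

Branch on u1: set u1 = true.
Branch on u5: set u5 = true.
(NOT u4) alone gives u4 = false.
Branch on u0: set u0 = false.
(u3) alone gives u3 = true.
All clauses hold; u2 can take either value.
A satisfying assignment: u0=false, u1=true, u2=false, u3=true, u4=false, u5=true.

Yes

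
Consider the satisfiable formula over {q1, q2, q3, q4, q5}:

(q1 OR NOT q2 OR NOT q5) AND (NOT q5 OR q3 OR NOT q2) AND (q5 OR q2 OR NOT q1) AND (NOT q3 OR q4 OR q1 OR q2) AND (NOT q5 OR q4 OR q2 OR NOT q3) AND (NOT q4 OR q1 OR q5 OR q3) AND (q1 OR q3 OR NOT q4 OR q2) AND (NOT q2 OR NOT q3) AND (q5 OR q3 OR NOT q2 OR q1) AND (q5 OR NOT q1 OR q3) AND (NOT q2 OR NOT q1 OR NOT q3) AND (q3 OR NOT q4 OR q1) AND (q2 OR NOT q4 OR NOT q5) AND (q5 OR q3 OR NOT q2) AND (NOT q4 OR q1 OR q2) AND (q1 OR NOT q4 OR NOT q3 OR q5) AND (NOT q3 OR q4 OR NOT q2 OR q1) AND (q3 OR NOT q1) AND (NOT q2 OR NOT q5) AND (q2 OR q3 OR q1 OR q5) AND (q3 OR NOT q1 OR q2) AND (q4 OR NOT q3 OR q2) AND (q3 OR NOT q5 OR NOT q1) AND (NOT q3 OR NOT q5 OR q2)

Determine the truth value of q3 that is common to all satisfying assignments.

False

Suppose q3 = true.
From the singleton clause (NOT q2), q2 = false.
From the singleton clause (q4), q4 = true.
From the singleton clause (NOT q5), q5 = false.
From the singleton clause (NOT q1), q1 = false.
Now (q1) is unsatisfied and unit — conflict.
So every satisfying assignment has q3 = False.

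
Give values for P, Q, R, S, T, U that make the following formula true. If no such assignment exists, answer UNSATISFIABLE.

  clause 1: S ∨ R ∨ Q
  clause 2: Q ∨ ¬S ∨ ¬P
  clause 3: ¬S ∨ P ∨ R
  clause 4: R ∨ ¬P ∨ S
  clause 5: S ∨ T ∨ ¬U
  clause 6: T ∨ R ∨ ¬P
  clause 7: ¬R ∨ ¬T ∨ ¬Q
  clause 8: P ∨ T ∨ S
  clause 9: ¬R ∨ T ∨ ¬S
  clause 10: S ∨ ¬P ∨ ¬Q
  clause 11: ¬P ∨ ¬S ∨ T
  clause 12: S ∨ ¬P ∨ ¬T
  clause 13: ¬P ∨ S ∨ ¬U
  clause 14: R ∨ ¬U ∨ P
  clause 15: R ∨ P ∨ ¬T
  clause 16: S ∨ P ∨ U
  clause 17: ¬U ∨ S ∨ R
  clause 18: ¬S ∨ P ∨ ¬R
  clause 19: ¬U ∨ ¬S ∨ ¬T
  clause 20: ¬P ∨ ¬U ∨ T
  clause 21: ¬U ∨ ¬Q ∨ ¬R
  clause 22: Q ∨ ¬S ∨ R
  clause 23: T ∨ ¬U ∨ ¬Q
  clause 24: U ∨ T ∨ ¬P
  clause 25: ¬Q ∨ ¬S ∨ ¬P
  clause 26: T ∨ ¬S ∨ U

P ↦ False,  Q ↦ False,  R ↦ True,  S ↦ False,  T ↦ True,  U ↦ True

Case S = False:
Case R = True:
Case T = True:
From the singleton clause (¬Q), Q = False.
From the singleton clause (¬P), P = False.
From the singleton clause (U), U = True.
Every clause now holds.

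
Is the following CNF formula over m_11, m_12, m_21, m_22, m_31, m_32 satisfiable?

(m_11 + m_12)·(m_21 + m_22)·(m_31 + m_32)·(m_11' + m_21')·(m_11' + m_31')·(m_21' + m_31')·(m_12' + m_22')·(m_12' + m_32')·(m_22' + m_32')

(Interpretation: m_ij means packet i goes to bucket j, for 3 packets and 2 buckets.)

Try m_11 = 1.
The clause (m_21') is unit, so m_21 = 0.
The clause (m_22) is unit, so m_22 = 1.
The clause (m_31') is unit, so m_31 = 0.
The clause (m_32) is unit, so m_32 = 1.
That conflicts with the unit clause (m_32').
That branch fails; take m_11 = 0 instead.
The clause (m_12) is unit, so m_12 = 1.
The clause (m_22') is unit, so m_22 = 0.
The clause (m_21) is unit, so m_21 = 1.
The clause (m_31') is unit, so m_31 = 0.
The clause (m_32) is unit, so m_32 = 1.
That conflicts with the unit clause (m_32').
Either choice for m_11 ends in contradiction.
No assignment satisfies every clause.

No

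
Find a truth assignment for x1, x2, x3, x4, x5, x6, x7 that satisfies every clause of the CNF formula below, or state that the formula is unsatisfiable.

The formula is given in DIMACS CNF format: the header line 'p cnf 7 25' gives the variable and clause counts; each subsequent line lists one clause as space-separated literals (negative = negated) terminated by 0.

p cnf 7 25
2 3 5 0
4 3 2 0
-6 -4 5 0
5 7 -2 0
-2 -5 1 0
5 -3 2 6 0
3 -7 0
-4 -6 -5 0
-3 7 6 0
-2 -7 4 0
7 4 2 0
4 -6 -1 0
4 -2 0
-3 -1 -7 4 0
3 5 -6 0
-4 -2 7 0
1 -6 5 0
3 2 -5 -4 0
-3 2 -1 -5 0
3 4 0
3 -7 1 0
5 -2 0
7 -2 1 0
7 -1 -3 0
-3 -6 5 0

x1=False, x2=False, x3=True, x4=True, x5=True, x6=False, x7=True

Branch on x3: set x3 = True.
Branch on x7: set x7 = True.
Branch on x2: set x2 = False.
Branch on x5: set x5 = True.
Unit clause (¬x1) forces x1 = False.
Branch on x4: set x4 = True.
Unit clause (¬x6) forces x6 = False.
Every clause now holds.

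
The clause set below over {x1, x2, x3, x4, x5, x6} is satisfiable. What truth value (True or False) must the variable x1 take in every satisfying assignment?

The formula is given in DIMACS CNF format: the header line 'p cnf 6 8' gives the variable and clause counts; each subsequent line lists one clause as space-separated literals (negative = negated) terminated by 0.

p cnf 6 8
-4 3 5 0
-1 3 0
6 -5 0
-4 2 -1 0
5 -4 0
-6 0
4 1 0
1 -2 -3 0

True

Suppose x1 = False.
From the singleton clause (¬x6), x6 = False.
From the singleton clause (¬x5), x5 = False.
From the singleton clause (¬x4), x4 = False.
But (x4) is also a unit clause — contradiction.
So every satisfying assignment has x1 = True.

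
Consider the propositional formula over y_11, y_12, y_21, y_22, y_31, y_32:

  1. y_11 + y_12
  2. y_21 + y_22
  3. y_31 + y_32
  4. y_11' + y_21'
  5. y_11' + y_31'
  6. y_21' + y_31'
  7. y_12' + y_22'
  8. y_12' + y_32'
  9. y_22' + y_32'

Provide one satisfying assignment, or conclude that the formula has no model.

UNSATISFIABLE

Case y_11 = 1:
From the singleton clause (y_21'), y_21 = 0.
From the singleton clause (y_22), y_22 = 1.
From the singleton clause (y_31'), y_31 = 0.
From the singleton clause (y_32), y_32 = 1.
Now (y_32') is unsatisfied and unit — conflict.
That branch fails; take y_11 = 0 instead.
From the singleton clause (y_12), y_12 = 1.
From the singleton clause (y_22'), y_22 = 0.
From the singleton clause (y_21), y_21 = 1.
From the singleton clause (y_31'), y_31 = 0.
From the singleton clause (y_32), y_32 = 1.
Now (y_32') is unsatisfied and unit — conflict.
Neither y_11 = 1 nor y_11 = 0 works.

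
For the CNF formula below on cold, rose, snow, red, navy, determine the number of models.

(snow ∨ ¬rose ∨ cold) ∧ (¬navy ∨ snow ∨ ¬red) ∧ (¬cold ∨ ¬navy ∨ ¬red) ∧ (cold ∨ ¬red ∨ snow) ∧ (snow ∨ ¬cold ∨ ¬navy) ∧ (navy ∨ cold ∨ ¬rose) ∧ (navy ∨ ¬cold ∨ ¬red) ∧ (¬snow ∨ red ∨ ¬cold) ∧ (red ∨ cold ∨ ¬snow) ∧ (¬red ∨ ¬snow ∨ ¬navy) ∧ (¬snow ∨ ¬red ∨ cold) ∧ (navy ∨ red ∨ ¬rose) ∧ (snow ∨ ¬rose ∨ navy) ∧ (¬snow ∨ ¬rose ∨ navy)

3

There are 2^5 = 32 truth assignments over (cold, rose, snow, red, navy).
Split on navy. With navy = True, the clauses containing navy are satisfied and ¬navy drops from the rest; 1 of the 2^4 = 16 assignments to the other variables satisfy what remains.
With navy = False, by the same count on the reduced clause set, 2 assignments work.
(One model: cold=F, rose=F, snow=F, red=F, navy=F.)
Total: 1 + 2 = 3.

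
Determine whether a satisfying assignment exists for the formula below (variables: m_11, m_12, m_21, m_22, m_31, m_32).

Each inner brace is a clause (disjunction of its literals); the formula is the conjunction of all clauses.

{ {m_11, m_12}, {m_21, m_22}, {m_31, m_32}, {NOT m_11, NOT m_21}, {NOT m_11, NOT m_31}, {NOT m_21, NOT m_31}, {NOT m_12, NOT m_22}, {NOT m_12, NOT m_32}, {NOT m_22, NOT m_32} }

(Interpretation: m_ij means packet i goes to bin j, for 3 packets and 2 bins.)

Suppose m_11 = true.
The clause (NOT m_21) is unit, so m_21 = false.
The clause (m_22) is unit, so m_22 = true.
The clause (NOT m_31) is unit, so m_31 = false.
The clause (m_32) is unit, so m_32 = true.
That conflicts with the unit clause (NOT m_32).
So m_11 must be the other value — set m_11 = false.
The clause (m_12) is unit, so m_12 = true.
The clause (NOT m_22) is unit, so m_22 = false.
The clause (m_21) is unit, so m_21 = true.
The clause (NOT m_31) is unit, so m_31 = false.
The clause (m_32) is unit, so m_32 = true.
That conflicts with the unit clause (NOT m_32).
Both values of m_11 lead to a conflict.
No assignment satisfies every clause.

No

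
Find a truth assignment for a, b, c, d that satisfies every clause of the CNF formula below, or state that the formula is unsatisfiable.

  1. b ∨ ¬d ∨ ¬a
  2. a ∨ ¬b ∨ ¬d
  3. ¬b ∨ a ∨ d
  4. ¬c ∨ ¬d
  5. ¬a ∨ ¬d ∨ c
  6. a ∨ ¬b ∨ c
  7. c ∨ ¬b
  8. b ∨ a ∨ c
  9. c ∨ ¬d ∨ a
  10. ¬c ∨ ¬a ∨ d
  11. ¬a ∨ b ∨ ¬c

Suppose c = False.
The clause (¬b) is unit, so b = False.
The clause (a) is unit, so a = True.
The clause (¬d) is unit, so d = False.
Every clause now holds.

a=True,  b=False,  c=False,  d=False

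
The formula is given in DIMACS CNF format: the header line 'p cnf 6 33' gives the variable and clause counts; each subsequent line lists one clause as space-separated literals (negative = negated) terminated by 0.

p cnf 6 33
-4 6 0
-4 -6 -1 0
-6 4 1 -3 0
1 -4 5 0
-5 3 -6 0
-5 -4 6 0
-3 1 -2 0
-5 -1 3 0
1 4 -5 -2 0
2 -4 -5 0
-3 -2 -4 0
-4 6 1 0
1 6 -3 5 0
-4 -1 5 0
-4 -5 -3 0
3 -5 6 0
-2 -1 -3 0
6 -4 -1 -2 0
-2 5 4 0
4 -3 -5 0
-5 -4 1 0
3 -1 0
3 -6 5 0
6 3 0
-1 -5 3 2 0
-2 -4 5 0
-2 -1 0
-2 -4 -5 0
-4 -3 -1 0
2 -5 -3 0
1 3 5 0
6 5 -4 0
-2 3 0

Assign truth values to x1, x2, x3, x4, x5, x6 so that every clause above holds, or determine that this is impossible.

Case x4 = False:
Case x2 = False:
Case x3 = True:
(¬x5) alone gives x5 = False.
Case x6 = True:
(x1) alone gives x1 = True.
This assignment satisfies each clause.

x1: True, x2: False, x3: True, x4: False, x5: False, x6: True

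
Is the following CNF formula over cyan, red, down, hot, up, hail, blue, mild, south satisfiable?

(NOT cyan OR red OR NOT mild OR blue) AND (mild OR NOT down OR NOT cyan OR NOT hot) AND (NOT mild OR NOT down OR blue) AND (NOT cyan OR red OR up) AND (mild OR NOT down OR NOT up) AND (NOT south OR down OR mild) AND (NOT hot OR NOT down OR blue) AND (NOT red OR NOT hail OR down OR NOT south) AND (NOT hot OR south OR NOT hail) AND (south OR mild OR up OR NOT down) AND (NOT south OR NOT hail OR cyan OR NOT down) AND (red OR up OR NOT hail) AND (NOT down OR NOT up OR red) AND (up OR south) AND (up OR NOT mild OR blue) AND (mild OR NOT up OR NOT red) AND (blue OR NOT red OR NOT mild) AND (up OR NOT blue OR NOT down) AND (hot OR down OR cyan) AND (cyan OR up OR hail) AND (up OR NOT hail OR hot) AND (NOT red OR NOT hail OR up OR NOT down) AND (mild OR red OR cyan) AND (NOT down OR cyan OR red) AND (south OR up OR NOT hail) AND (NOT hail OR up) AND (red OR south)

Try up = true.
Try mild = true.
Try down = false.
Try blue = true.
Try hot = false.
(cyan) alone gives cyan = true.
Try red = true.
Try hail = false.
Every clause is now satisfied; south is unconstrained.
A satisfying assignment: cyan=true; red=true; down=false; hot=false; up=true; hail=false; blue=true; mild=true; south=false.

Satisfiable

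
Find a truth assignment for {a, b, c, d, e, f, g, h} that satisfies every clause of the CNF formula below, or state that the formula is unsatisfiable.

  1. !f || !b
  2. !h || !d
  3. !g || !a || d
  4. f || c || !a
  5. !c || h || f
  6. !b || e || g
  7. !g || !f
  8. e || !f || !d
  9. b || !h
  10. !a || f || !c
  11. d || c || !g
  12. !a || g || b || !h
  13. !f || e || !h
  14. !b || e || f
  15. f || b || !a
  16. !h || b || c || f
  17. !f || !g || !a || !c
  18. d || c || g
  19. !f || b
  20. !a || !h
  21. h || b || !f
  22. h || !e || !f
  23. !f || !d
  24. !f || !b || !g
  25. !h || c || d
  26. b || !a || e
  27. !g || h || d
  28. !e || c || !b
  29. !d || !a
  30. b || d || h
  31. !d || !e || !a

a ↦ false,  b ↦ true,  c ↦ true,  d ↦ false,  e ↦ true,  f ↦ false,  g ↦ true,  h ↦ true

Try f = false.
Try h = true.
(!d) alone gives d = false.
(b) alone gives b = true.
(e) alone gives e = true.
(!a) alone gives a = false.
(c) alone gives c = true.
All clauses hold; g can take either value.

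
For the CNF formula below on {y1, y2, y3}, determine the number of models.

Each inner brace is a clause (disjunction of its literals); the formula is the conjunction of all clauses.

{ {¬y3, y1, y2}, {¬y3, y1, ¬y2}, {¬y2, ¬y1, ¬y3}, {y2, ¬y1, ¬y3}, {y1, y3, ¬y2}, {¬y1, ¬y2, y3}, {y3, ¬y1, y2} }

1

There are 2^3 = 8 truth assignments over (y1, y2, y3).
Split on y1. With y1 = True, the clauses containing y1 are satisfied and ¬y1 drops from the rest; 0 of the 2^2 = 4 assignments to the other variables satisfy what remains.
With y1 = False, by the same count on the reduced clause set, 1 assignment works.
Total: 0 + 1 = 1.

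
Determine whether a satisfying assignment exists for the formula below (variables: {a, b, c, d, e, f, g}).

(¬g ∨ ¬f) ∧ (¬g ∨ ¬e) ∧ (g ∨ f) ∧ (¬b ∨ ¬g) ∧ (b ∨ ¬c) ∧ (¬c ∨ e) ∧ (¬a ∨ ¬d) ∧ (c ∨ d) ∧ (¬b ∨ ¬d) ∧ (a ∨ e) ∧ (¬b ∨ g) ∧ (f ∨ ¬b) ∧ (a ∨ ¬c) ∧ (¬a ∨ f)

Yes, satisfiable

Try g = False.
From the singleton clause (f), f = True.
From the singleton clause (¬b), b = False.
From the singleton clause (¬c), c = False.
From the singleton clause (d), d = True.
From the singleton clause (¬a), a = False.
From the singleton clause (e), e = True.
Every clause now holds.
A satisfying assignment: a ↦ False, b ↦ False, c ↦ False, d ↦ True, e ↦ True, f ↦ True, g ↦ False.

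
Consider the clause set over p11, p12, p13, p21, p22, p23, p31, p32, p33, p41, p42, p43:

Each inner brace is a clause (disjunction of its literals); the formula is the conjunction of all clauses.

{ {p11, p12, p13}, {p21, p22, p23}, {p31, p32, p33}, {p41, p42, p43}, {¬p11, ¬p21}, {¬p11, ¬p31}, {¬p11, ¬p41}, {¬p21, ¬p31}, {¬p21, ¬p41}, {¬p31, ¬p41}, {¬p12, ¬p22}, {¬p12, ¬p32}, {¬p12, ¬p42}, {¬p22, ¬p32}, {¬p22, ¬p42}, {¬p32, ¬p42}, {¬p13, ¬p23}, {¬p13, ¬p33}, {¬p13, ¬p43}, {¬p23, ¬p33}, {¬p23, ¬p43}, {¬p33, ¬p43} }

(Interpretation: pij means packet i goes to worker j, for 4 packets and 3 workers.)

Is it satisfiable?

No

Suppose p11 = False.
Suppose p12 = True.
Unit clause (¬p22) forces p22 = False.
Unit clause (¬p32) forces p32 = False.
Unit clause (¬p42) forces p42 = False.
Suppose p21 = True.
Unit clause (¬p31) forces p31 = False.
Unit clause (p33) forces p33 = True.
Unit clause (¬p41) forces p41 = False.
Unit clause (p43) forces p43 = True.
But (¬p43) is also a unit clause — contradiction.
So p21 must be the other value — set p21 = False.
Unit clause (p23) forces p23 = True.
Unit clause (¬p13) forces p13 = False.
Unit clause (¬p33) forces p33 = False.
Unit clause (p31) forces p31 = True.
Unit clause (¬p41) forces p41 = False.
Unit clause (p43) forces p43 = True.
But (¬p43) is also a unit clause — contradiction.
Either choice for p21 ends in contradiction.
So p12 must be the other value — set p12 = False.
Unit clause (p13) forces p13 = True.
Unit clause (¬p23) forces p23 = False.
Unit clause (¬p33) forces p33 = False.
Unit clause (¬p43) forces p43 = False.
Suppose p21 = True.
Unit clause (¬p31) forces p31 = False.
Unit clause (p32) forces p32 = True.
Unit clause (¬p41) forces p41 = False.
Unit clause (p42) forces p42 = True.
But (¬p42) is also a unit clause — contradiction.
So p21 must be the other value — set p21 = False.
Unit clause (p22) forces p22 = True.
Unit clause (¬p32) forces p32 = False.
Unit clause (p31) forces p31 = True.
Unit clause (¬p41) forces p41 = False.
Unit clause (p42) forces p42 = True.
But (¬p42) is also a unit clause — contradiction.
Either choice for p21 ends in contradiction.
Either choice for p12 ends in contradiction.
So p11 must be the other value — set p11 = True.
Unit clause (¬p21) forces p21 = False.
Unit clause (¬p31) forces p31 = False.
Unit clause (¬p41) forces p41 = False.
Suppose p22 = True.
Unit clause (¬p12) forces p12 = False.
Unit clause (¬p32) forces p32 = False.
Unit clause (p33) forces p33 = True.
Unit clause (¬p42) forces p42 = False.
Unit clause (p43) forces p43 = True.
But (¬p43) is also a unit clause — contradiction.
So p22 must be the other value — set p22 = False.
Unit clause (p23) forces p23 = True.
Unit clause (¬p13) forces p13 = False.
Unit clause (¬p33) forces p33 = False.
Unit clause (p32) forces p32 = True.
Unit clause (¬p12) forces p12 = False.
Unit clause (¬p42) forces p42 = False.
Unit clause (p43) forces p43 = True.
But (¬p43) is also a unit clause — contradiction.
Either choice for p22 ends in contradiction.
Either choice for p11 ends in contradiction.
No assignment satisfies every clause.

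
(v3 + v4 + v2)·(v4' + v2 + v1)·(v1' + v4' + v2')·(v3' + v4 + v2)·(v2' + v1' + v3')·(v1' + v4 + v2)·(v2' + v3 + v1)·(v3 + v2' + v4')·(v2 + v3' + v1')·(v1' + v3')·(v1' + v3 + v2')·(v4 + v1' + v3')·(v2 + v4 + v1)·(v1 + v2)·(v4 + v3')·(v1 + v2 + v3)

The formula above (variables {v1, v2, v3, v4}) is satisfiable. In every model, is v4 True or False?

True

Suppose v4 = 0.
(v3') alone gives v3 = 0.
(v2) alone gives v2 = 1.
(v1) alone gives v1 = 1.
But (v1') is also a unit clause — contradiction.
So every satisfying assignment has v4 = True.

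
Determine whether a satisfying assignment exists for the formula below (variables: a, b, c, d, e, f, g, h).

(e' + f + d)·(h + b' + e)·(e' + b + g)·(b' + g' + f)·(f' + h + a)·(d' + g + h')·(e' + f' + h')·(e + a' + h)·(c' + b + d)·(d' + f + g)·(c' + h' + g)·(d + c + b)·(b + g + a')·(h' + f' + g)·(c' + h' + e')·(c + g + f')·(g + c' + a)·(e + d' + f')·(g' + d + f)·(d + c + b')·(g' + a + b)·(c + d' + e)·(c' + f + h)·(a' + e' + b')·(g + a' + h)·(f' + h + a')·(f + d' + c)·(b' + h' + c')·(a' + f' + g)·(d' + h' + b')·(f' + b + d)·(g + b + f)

Case e = 0:
Case h = 1:
Case d = 1:
(g) alone gives g = 1.
(f') alone gives f = 0.
(b') alone gives b = 0.
(a) alone gives a = 1.
(c) alone gives c = 1.
All clauses are satisfied.
A satisfying assignment: a: 1,  b: 0,  c: 1,  d: 1,  e: 0,  f: 0,  g: 1,  h: 1.

Satisfiable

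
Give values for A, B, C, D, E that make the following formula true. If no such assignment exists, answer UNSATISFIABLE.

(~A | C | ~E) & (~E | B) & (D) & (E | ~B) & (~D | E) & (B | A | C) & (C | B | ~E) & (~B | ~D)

UNSATISFIABLE

From the singleton clause (D), D = 1.
From the singleton clause (E), E = 1.
From the singleton clause (B), B = 1.
Now (~B) is unsatisfied and unit — conflict.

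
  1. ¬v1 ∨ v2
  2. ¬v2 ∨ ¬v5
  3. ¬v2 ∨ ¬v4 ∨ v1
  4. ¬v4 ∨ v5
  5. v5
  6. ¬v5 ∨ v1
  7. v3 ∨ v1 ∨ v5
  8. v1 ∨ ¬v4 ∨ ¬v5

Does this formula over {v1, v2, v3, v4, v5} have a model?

(v5) alone gives v5 = True.
(¬v2) alone gives v2 = False.
(¬v1) alone gives v1 = False.
Now (v1) is unsatisfied and unit — conflict.
No assignment satisfies every clause.

Unsatisfiable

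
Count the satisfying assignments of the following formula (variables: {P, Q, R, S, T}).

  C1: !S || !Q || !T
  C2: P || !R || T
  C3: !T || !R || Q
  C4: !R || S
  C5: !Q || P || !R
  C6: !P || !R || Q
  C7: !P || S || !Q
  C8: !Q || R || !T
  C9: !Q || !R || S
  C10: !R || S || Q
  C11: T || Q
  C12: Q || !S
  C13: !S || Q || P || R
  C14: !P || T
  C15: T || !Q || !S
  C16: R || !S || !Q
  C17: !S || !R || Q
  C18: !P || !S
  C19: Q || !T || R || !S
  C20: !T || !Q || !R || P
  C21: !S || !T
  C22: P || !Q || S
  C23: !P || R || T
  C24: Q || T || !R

There are 2^5 = 32 truth assignments over (P, Q, R, S, T).
Split on R. With R = true, the clauses containing R are satisfied and !R drops from the rest; 0 of the 2^4 = 16 assignments to the other variables satisfy what remains.
With R = false, by the same count on the reduced clause set, 2 assignments work.
(One model: P=F, Q=F, R=F, S=F, T=T.)
Total: 0 + 2 = 2.

2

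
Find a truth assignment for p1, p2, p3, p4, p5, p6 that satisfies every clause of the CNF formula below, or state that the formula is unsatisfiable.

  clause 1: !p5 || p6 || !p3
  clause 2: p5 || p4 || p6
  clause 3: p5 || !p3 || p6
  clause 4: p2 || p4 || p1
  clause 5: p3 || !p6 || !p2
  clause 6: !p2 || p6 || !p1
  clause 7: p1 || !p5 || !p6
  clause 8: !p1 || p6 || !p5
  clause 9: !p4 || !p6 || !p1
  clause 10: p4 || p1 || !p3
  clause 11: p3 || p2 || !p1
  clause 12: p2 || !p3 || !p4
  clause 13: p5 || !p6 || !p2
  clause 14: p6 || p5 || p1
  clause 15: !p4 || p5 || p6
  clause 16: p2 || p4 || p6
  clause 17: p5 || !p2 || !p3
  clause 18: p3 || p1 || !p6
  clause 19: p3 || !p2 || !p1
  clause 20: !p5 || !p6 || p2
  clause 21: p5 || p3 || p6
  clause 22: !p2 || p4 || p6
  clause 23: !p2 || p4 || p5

Try p5 = true.
Try p6 = true.
Unit clause (p1) forces p1 = true.
Unit clause (!p4) forces p4 = false.
Unit clause (p2) forces p2 = true.
Unit clause (p3) forces p3 = true.
Every clause now holds.

p1: true,  p2: true,  p3: true,  p4: false,  p5: true,  p6: true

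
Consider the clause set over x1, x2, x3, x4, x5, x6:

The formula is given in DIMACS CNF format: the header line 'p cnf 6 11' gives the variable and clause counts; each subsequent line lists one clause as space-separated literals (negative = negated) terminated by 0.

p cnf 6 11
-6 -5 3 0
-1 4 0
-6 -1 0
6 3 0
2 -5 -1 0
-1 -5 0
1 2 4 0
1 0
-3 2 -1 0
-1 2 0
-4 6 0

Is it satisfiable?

No, unsatisfiable

From the singleton clause (x1), x1 = True.
From the singleton clause (x4), x4 = True.
From the singleton clause (¬x6), x6 = False.
But (x6) is also a unit clause — contradiction.
No assignment satisfies every clause.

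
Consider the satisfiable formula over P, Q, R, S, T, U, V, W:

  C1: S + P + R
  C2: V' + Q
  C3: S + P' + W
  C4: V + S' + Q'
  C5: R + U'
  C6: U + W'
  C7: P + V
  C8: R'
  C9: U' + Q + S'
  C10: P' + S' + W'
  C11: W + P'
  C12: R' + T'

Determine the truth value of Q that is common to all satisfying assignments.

Suppose Q = 0.
(V') alone gives V = 0.
(P) alone gives P = 1.
(R') alone gives R = 0.
(U') alone gives U = 0.
(W') alone gives W = 0.
Now (W) is unsatisfied and unit — conflict.
So every satisfying assignment has Q = True.

True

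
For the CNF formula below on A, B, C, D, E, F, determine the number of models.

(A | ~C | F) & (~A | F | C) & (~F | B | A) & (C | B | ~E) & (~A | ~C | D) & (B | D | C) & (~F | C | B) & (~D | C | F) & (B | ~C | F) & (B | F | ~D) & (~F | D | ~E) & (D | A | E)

14

There are 2^6 = 64 truth assignments over (A, B, C, D, E, F).
Split on F. With F = 1, the clauses containing F are satisfied and ~F drops from the rest; 11 of the 2^5 = 32 assignments to the other variables satisfy what remains.
With F = 0, by the same count on the reduced clause set, 3 assignments work.
(One model: A=F, B=T, C=F, D=F, E=T, F=F.)
Total: 11 + 3 = 14.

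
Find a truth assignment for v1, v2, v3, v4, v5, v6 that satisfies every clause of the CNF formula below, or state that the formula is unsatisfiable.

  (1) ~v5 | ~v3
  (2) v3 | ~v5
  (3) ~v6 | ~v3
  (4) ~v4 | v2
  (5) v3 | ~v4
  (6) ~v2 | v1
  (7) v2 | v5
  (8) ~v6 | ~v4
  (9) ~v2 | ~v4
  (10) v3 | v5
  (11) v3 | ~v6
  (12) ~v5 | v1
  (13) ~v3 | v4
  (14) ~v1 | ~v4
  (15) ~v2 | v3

Try v5 = 0.
From the singleton clause (v2), v2 = 1.
From the singleton clause (v1), v1 = 1.
From the singleton clause (~v4), v4 = 0.
From the singleton clause (v3), v3 = 1.
But (~v3) is also a unit clause — contradiction.
Backtrack on v5: now try v5 = 1.
From the singleton clause (~v3), v3 = 0.
But (v3) is also a unit clause — contradiction.
Either choice for v5 ends in contradiction.

UNSATISFIABLE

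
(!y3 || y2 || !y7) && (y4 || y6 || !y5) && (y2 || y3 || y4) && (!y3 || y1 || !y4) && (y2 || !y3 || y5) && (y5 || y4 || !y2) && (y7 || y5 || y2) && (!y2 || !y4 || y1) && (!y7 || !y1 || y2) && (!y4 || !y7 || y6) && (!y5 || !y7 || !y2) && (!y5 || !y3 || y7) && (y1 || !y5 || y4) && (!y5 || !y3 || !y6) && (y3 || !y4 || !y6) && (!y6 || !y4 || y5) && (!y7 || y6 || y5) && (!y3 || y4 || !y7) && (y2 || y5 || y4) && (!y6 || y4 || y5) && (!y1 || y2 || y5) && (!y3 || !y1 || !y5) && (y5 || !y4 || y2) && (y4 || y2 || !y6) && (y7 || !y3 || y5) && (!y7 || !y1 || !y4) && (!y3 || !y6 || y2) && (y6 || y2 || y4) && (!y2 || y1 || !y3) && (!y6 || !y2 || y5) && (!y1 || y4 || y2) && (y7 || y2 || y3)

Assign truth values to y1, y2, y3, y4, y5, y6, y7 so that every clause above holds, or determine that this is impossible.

y1=true,  y2=true,  y3=false,  y4=true,  y5=false,  y6=false,  y7=false

Branch on y3: set y3 = false.
Branch on y2: set y2 = true.
Branch on y5: set y5 = false.
The clause (y4) is unit, so y4 = true.
The clause (y1) is unit, so y1 = true.
The clause (!y6) is unit, so y6 = false.
The clause (!y7) is unit, so y7 = false.
Every clause now holds.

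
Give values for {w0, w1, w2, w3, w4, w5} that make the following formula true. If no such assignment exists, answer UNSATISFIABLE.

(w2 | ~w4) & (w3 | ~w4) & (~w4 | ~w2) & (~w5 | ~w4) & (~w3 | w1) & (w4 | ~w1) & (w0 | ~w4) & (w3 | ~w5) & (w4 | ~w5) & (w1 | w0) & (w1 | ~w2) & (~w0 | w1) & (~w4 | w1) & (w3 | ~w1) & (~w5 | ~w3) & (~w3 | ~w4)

UNSATISFIABLE

Branch on w2: set w2 = 1.
From the singleton clause (~w4), w4 = 0.
From the singleton clause (~w1), w1 = 0.
That conflicts with the unit clause (w1).
That branch fails; take w2 = 0 instead.
From the singleton clause (~w4), w4 = 0.
From the singleton clause (~w1), w1 = 0.
From the singleton clause (~w3), w3 = 0.
From the singleton clause (~w5), w5 = 0.
From the singleton clause (w0), w0 = 1.
That conflicts with the unit clause (~w0).
Both values of w2 lead to a conflict.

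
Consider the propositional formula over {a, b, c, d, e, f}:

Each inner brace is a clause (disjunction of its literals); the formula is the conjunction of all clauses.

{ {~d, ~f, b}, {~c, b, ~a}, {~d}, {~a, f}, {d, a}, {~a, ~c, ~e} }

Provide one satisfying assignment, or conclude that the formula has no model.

a=1, b=0, c=0, d=0, e=1, f=1

(~d) alone gives d = 0.
(a) alone gives a = 1.
(f) alone gives f = 1.
Branch on c: set c = 0.
No clause remains; b, e are free.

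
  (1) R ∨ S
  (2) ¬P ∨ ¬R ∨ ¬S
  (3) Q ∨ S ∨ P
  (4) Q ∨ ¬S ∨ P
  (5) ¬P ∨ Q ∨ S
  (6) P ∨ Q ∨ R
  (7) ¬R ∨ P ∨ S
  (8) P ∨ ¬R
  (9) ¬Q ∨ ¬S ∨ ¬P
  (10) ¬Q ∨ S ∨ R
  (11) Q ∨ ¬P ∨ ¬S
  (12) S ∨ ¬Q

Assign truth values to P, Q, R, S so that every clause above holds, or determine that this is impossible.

P: False; Q: True; R: False; S: True

Suppose R = False.
Unit clause (S) forces S = True.
Suppose Q = True.
Unit clause (¬P) forces P = False.
Every clause now holds.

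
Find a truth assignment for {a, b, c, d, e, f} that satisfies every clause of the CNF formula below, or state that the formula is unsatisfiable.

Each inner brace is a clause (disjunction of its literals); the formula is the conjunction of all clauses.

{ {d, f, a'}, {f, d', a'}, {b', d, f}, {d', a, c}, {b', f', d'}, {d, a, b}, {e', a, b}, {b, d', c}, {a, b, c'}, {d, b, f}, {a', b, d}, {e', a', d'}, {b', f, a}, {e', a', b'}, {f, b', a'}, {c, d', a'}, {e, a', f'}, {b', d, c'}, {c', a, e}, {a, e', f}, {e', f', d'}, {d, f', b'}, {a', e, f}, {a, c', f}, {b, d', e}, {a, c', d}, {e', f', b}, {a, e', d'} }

Case d = 1:
Case f = 1:
(b') alone gives b = 0.
(c) alone gives c = 1.
(a) alone gives a = 1.
(e') alone gives e = 0.
Now (e) is unsatisfied and unit — conflict.
That branch fails; take f = 0 instead.
(a') alone gives a = 0.
(c) alone gives c = 1.
Now (c') is unsatisfied and unit — conflict.
Both values of f lead to a conflict.
That branch fails; take d = 0 instead.
Case f = 1:
(b') alone gives b = 0.
(a) alone gives a = 1.
Now (a') is unsatisfied and unit — conflict.
That branch fails; take f = 0 instead.
(a') alone gives a = 0.
(b') alone gives b = 0.
Now (b) is unsatisfied and unit — conflict.
Both values of f lead to a conflict.
Both values of d lead to a conflict.

UNSATISFIABLE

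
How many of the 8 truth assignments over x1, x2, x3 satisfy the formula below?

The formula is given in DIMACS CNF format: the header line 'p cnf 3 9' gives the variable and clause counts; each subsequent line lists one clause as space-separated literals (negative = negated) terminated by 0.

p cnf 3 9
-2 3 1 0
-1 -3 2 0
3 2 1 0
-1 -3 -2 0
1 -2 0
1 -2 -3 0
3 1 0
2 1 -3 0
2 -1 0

1

There are 2^3 = 8 truth assignments over (x1, x2, x3).
Split on x1. With x1 = True, the clauses containing x1 are satisfied and ¬x1 drops from the rest; 1 of the 2^2 = 4 assignments to the other variables satisfy what remains.
With x1 = False, by the same count on the reduced clause set, 0 assignments work.
(One model: x1=T, x2=T, x3=F.)
Total: 1 + 0 = 1.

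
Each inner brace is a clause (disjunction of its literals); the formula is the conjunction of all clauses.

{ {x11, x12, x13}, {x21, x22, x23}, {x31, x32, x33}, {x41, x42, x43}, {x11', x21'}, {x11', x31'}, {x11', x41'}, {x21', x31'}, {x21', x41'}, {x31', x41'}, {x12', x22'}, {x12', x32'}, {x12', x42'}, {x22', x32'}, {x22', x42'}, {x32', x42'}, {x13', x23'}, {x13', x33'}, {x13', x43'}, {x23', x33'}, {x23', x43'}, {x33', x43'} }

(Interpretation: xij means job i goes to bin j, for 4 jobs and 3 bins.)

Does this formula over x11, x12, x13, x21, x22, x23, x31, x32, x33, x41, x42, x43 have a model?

Unsatisfiable

Branch on x11: set x11 = 0.
Branch on x12: set x12 = 1.
(x22') alone gives x22 = 0.
(x32') alone gives x32 = 0.
(x42') alone gives x42 = 0.
Branch on x21: set x21 = 1.
(x31') alone gives x31 = 0.
(x33) alone gives x33 = 1.
(x41') alone gives x41 = 0.
(x43) alone gives x43 = 1.
Now (x43') is unsatisfied and unit — conflict.
So x21 must be the other value — set x21 = 0.
(x23) alone gives x23 = 1.
(x13') alone gives x13 = 0.
(x33') alone gives x33 = 0.
(x31) alone gives x31 = 1.
(x41') alone gives x41 = 0.
(x43) alone gives x43 = 1.
Now (x43') is unsatisfied and unit — conflict.
Either choice for x21 ends in contradiction.
So x12 must be the other value — set x12 = 0.
(x13) alone gives x13 = 1.
(x23') alone gives x23 = 0.
(x33') alone gives x33 = 0.
(x43') alone gives x43 = 0.
Branch on x21: set x21 = 1.
(x31') alone gives x31 = 0.
(x32) alone gives x32 = 1.
(x41') alone gives x41 = 0.
(x42) alone gives x42 = 1.
Now (x42') is unsatisfied and unit — conflict.
So x21 must be the other value — set x21 = 0.
(x22) alone gives x22 = 1.
(x32') alone gives x32 = 0.
(x31) alone gives x31 = 1.
(x41') alone gives x41 = 0.
(x42) alone gives x42 = 1.
Now (x42') is unsatisfied and unit — conflict.
Either choice for x21 ends in contradiction.
Either choice for x12 ends in contradiction.
So x11 must be the other value — set x11 = 1.
(x21') alone gives x21 = 0.
(x31') alone gives x31 = 0.
(x41') alone gives x41 = 0.
Branch on x22: set x22 = 1.
(x12') alone gives x12 = 0.
(x32') alone gives x32 = 0.
(x33) alone gives x33 = 1.
(x42') alone gives x42 = 0.
(x43) alone gives x43 = 1.
Now (x43') is unsatisfied and unit — conflict.
So x22 must be the other value — set x22 = 0.
(x23) alone gives x23 = 1.
(x13') alone gives x13 = 0.
(x33') alone gives x33 = 0.
(x32) alone gives x32 = 1.
(x12') alone gives x12 = 0.
(x42') alone gives x42 = 0.
(x43) alone gives x43 = 1.
Now (x43') is unsatisfied and unit — conflict.
Either choice for x22 ends in contradiction.
Either choice for x11 ends in contradiction.
No assignment satisfies every clause.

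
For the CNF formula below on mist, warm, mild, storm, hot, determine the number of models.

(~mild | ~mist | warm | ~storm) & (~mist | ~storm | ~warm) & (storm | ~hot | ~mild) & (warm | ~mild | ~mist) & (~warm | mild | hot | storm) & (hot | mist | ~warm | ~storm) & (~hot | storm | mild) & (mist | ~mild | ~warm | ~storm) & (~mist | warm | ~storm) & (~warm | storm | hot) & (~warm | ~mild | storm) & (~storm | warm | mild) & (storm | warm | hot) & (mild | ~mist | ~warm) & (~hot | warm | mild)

There are 2^5 = 32 truth assignments over (mist, warm, mild, storm, hot).
Split on hot. With hot = 1, the clauses containing hot are satisfied and ~hot drops from the rest; 2 of the 2^4 = 16 assignments to the other variables satisfy what remains.
With hot = 0, by the same count on the reduced clause set, 1 assignment works.
Total: 2 + 1 = 3.

3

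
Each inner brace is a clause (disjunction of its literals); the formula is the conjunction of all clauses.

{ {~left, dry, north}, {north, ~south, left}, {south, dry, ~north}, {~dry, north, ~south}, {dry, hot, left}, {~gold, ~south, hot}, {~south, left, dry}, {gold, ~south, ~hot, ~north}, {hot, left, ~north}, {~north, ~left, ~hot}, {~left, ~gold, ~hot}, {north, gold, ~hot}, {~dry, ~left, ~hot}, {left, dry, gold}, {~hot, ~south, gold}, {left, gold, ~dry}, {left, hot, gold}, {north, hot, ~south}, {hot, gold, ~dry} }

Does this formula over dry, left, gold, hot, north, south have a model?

Yes, satisfiable

Case left = 0:
Case north = 1:
From the singleton clause (hot), hot = 1.
Case south = 1:
From the singleton clause (dry), dry = 1.
From the singleton clause (gold), gold = 1.
All clauses are satisfied.
A satisfying assignment: dry: 1, left: 0, gold: 1, hot: 1, north: 1, south: 1.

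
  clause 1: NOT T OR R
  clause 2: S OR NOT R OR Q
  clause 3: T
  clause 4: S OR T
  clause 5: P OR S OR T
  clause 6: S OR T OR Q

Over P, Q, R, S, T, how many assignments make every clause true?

There are 2^5 = 32 truth assignments over (P, Q, R, S, T).
Split on Q. With Q = true, the clauses containing Q are satisfied and NOT Q drops from the rest; 4 of the 2^4 = 16 assignments to the other variables satisfy what remains.
With Q = false, by the same count on the reduced clause set, 2 assignments work.
(One model: P=F, Q=F, R=T, S=T, T=T.)
Total: 4 + 2 = 6.

6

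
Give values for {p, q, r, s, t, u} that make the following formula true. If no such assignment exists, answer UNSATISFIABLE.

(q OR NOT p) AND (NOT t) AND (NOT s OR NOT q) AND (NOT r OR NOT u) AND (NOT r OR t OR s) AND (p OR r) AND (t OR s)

p ↦ false; q ↦ false; r ↦ true; s ↦ true; t ↦ false; u ↦ false

The clause (NOT t) is unit, so t = false.
The clause (s) is unit, so s = true.
The clause (NOT q) is unit, so q = false.
The clause (NOT p) is unit, so p = false.
The clause (r) is unit, so r = true.
The clause (NOT u) is unit, so u = false.
This assignment satisfies each clause.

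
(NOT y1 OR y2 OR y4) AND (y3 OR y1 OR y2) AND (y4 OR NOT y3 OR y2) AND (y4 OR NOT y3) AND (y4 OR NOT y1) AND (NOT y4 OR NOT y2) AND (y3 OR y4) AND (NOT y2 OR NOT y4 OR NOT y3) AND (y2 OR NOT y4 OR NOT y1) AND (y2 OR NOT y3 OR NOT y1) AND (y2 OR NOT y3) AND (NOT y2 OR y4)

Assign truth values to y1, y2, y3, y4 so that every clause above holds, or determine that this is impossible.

Suppose y4 = true.
(NOT y2) alone gives y2 = false.
(NOT y1) alone gives y1 = false.
(y3) alone gives y3 = true.
Now (NOT y3) is unsatisfied and unit — conflict.
That branch fails; take y4 = false instead.
(NOT y3) alone gives y3 = false.
Now (y3) is unsatisfied and unit — conflict.
Neither y4 = true nor y4 = false works.

UNSATISFIABLE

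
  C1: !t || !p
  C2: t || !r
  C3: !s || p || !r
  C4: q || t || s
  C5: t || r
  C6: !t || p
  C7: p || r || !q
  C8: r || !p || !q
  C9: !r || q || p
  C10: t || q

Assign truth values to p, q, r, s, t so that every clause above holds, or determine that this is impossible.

UNSATISFIABLE

Branch on t: set t = false.
From the singleton clause (!r), r = false.
Now (r) is unsatisfied and unit — conflict.
Undo t and try t = true.
From the singleton clause (!p), p = false.
Now (p) is unsatisfied and unit — conflict.
Either choice for t ends in contradiction.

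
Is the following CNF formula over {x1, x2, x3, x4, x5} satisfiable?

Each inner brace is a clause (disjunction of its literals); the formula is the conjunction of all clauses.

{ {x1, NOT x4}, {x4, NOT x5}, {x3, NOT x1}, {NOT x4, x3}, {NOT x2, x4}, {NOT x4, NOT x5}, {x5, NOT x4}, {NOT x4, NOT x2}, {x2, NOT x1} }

Case x1 = false:
The clause (NOT x4) is unit, so x4 = false.
The clause (NOT x5) is unit, so x5 = false.
The clause (NOT x2) is unit, so x2 = false.
Every clause is now satisfied; x3 is unconstrained.
A satisfying assignment: x1=false, x2=false, x3=false, x4=false, x5=false.

Yes, satisfiable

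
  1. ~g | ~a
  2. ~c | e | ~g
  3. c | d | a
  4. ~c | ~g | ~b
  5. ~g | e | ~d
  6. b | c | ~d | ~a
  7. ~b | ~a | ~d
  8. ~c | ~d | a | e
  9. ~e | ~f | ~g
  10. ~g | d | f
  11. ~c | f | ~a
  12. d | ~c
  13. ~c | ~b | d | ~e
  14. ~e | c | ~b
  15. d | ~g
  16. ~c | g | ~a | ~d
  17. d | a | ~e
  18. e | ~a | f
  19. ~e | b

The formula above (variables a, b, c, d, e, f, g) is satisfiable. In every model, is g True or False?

Suppose g = 1.
From the singleton clause (~a), a = 0.
From the singleton clause (d), d = 1.
From the singleton clause (e), e = 1.
From the singleton clause (~f), f = 0.
From the singleton clause (b), b = 1.
From the singleton clause (~c), c = 0.
That conflicts with the unit clause (c).
So every satisfying assignment has g = False.

False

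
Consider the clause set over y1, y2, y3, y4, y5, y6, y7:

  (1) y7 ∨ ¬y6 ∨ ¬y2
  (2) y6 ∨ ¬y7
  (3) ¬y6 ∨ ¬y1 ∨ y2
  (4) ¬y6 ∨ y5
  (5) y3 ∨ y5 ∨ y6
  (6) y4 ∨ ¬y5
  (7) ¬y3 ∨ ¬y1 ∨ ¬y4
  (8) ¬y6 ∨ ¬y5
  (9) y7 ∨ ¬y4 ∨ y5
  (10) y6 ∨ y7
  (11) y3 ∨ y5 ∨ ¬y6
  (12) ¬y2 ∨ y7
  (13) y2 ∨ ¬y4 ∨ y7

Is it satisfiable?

No, unsatisfiable

Branch on y6: set y6 = True.
The clause (y5) is unit, so y5 = True.
Now (¬y5) is unsatisfied and unit — conflict.
Backtrack on y6: now try y6 = False.
The clause (¬y7) is unit, so y7 = False.
Now (y7) is unsatisfied and unit — conflict.
Neither y6 = True nor y6 = False works.
No assignment satisfies every clause.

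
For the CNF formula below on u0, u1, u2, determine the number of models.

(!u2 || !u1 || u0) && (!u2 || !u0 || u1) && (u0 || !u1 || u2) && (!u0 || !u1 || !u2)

4

There are 2^3 = 8 truth assignments over (u0, u1, u2).
Check each against the 4 clauses (columns in the order u0, u1, u2):
  F F F  ✓ satisfies all
  F F T  ✓ satisfies all
  F T F  ✗ fails (u0 || !u1 || u2)
  F T T  ✗ fails (!u2 || !u1 || u0)
  T F F  ✓ satisfies all
  T F T  ✗ fails (!u2 || !u0 || u1)
  T T F  ✓ satisfies all
  T T T  ✗ fails (!u0 || !u1 || !u2)
4 of the 8 rows are models.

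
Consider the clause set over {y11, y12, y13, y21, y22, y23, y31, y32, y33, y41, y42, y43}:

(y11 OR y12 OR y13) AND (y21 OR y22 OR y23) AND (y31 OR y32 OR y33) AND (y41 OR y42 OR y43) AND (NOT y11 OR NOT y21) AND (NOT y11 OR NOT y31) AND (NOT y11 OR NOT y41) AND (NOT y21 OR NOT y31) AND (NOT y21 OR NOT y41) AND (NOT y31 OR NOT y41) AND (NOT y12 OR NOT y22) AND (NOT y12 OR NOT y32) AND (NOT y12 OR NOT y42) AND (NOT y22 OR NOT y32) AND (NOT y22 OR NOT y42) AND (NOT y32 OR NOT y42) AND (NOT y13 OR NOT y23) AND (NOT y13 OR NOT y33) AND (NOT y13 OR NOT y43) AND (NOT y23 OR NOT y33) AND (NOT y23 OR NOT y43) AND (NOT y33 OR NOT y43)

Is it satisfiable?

No, unsatisfiable

Try y11 = false.
Try y12 = true.
The clause (NOT y22) is unit, so y22 = false.
The clause (NOT y32) is unit, so y32 = false.
The clause (NOT y42) is unit, so y42 = false.
Try y21 = true.
The clause (NOT y31) is unit, so y31 = false.
The clause (y33) is unit, so y33 = true.
The clause (NOT y41) is unit, so y41 = false.
The clause (y43) is unit, so y43 = true.
Now (NOT y43) is unsatisfied and unit — conflict.
Undo y21 and try y21 = false.
The clause (y23) is unit, so y23 = true.
The clause (NOT y13) is unit, so y13 = false.
The clause (NOT y33) is unit, so y33 = false.
The clause (y31) is unit, so y31 = true.
The clause (NOT y41) is unit, so y41 = false.
The clause (y43) is unit, so y43 = true.
Now (NOT y43) is unsatisfied and unit — conflict.
Neither y21 = true nor y21 = false works.
Undo y12 and try y12 = false.
The clause (y13) is unit, so y13 = true.
The clause (NOT y23) is unit, so y23 = false.
The clause (NOT y33) is unit, so y33 = false.
The clause (NOT y43) is unit, so y43 = false.
Try y21 = true.
The clause (NOT y31) is unit, so y31 = false.
The clause (y32) is unit, so y32 = true.
The clause (NOT y41) is unit, so y41 = false.
The clause (y42) is unit, so y42 = true.
Now (NOT y42) is unsatisfied and unit — conflict.
Undo y21 and try y21 = false.
The clause (y22) is unit, so y22 = true.
The clause (NOT y32) is unit, so y32 = false.
The clause (y31) is unit, so y31 = true.
The clause (NOT y41) is unit, so y41 = false.
The clause (y42) is unit, so y42 = true.
Now (NOT y42) is unsatisfied and unit — conflict.
Neither y21 = true nor y21 = false works.
Neither y12 = true nor y12 = false works.
Undo y11 and try y11 = true.
The clause (NOT y21) is unit, so y21 = false.
The clause (NOT y31) is unit, so y31 = false.
The clause (NOT y41) is unit, so y41 = false.
Try y22 = true.
The clause (NOT y12) is unit, so y12 = false.
The clause (NOT y32) is unit, so y32 = false.
The clause (y33) is unit, so y33 = true.
The clause (NOT y42) is unit, so y42 = false.
The clause (y43) is unit, so y43 = true.
Now (NOT y43) is unsatisfied and unit — conflict.
Undo y22 and try y22 = false.
The clause (y23) is unit, so y23 = true.
The clause (NOT y13) is unit, so y13 = false.
The clause (NOT y33) is unit, so y33 = false.
The clause (y32) is unit, so y32 = true.
The clause (NOT y12) is unit, so y12 = false.
The clause (NOT y42) is unit, so y42 = false.
The clause (y43) is unit, so y43 = true.
Now (NOT y43) is unsatisfied and unit — conflict.
Neither y22 = true nor y22 = false works.
Neither y11 = true nor y11 = false works.
No assignment satisfies every clause.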